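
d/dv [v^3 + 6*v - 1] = 3*v^2 + 6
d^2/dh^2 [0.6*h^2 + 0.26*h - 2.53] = 1.20000000000000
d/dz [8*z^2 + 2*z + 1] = 16*z + 2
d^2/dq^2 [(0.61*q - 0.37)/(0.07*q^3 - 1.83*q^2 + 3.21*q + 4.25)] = (0.017934*q^5 - 0.490602*q^4 + 4.569876*q^3 - 10.111092*q^2 + 42.167046*q - 30.024234)/(0.000343*q^9 - 0.026901*q^8 + 0.750456*q^7 - 8.533218*q^6 + 31.147218*q^5 - 8.141184*q^4 - 112.925364*q^3 + 32.21415*q^2 + 173.941875*q + 76.765625)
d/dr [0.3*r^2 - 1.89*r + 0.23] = 0.6*r - 1.89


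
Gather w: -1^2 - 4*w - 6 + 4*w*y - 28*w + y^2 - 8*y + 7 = w*(4*y - 32) + y^2 - 8*y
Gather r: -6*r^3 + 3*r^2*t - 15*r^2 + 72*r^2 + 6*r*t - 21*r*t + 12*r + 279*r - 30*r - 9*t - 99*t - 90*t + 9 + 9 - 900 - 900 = -6*r^3 + r^2*(3*t + 57) + r*(261 - 15*t) - 198*t - 1782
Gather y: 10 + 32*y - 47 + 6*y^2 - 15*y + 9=6*y^2 + 17*y - 28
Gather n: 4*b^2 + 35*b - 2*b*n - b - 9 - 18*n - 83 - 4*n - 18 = 4*b^2 + 34*b + n*(-2*b - 22) - 110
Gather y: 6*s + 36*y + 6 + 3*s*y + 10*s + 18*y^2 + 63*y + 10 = 16*s + 18*y^2 + y*(3*s + 99) + 16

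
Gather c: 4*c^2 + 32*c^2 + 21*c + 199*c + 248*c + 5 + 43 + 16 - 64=36*c^2 + 468*c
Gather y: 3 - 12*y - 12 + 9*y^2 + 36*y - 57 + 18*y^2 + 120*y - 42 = 27*y^2 + 144*y - 108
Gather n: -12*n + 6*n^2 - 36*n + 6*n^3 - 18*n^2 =6*n^3 - 12*n^2 - 48*n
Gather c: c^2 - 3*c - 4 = c^2 - 3*c - 4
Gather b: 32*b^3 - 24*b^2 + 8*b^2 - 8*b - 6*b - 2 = 32*b^3 - 16*b^2 - 14*b - 2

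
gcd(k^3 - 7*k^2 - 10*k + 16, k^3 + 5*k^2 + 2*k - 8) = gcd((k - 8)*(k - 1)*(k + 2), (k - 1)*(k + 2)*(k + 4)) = k^2 + k - 2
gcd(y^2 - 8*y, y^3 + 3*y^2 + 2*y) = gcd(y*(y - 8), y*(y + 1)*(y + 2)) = y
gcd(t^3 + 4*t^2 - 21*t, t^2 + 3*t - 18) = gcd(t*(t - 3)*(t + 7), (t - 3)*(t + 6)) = t - 3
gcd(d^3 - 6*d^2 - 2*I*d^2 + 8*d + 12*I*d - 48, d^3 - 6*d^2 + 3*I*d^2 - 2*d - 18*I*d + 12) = d^2 + d*(-6 + 2*I) - 12*I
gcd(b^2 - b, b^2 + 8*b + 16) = 1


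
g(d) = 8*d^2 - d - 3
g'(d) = 16*d - 1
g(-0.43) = -1.09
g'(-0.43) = -7.88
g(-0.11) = -2.79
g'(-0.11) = -2.76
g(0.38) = -2.22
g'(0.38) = 5.08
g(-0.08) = -2.87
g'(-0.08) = -2.28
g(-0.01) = -2.99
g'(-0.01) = -1.16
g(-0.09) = -2.85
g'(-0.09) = -2.44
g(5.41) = 225.73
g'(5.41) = 85.56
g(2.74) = 54.32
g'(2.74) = 42.84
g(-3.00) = 72.00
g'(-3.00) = -49.00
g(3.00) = 66.00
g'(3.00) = 47.00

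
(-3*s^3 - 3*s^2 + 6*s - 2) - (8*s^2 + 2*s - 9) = -3*s^3 - 11*s^2 + 4*s + 7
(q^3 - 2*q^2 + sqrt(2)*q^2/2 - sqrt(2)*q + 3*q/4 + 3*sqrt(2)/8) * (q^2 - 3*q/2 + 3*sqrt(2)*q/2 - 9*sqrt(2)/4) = q^5 - 7*q^4/2 + 2*sqrt(2)*q^4 - 7*sqrt(2)*q^3 + 21*q^3/4 - 51*q^2/8 + 15*sqrt(2)*q^2/2 - 9*sqrt(2)*q/4 + 45*q/8 - 27/16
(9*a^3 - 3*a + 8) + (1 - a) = 9*a^3 - 4*a + 9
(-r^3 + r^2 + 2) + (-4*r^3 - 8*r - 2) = -5*r^3 + r^2 - 8*r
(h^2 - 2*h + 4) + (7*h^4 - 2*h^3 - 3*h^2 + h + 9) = 7*h^4 - 2*h^3 - 2*h^2 - h + 13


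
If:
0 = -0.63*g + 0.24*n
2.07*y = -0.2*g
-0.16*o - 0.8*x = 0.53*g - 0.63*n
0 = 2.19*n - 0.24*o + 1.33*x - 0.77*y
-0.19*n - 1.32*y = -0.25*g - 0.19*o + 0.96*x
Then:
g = 0.00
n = 0.00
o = 0.00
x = 0.00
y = 0.00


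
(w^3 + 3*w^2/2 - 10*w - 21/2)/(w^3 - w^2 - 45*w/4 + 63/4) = 2*(w + 1)/(2*w - 3)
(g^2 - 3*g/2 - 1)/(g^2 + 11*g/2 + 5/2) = (g - 2)/(g + 5)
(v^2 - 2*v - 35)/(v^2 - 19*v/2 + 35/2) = 2*(v + 5)/(2*v - 5)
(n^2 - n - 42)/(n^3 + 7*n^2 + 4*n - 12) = (n - 7)/(n^2 + n - 2)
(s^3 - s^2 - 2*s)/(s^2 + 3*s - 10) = s*(s + 1)/(s + 5)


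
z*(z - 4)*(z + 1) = z^3 - 3*z^2 - 4*z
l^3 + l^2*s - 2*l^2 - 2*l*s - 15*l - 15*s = (l - 5)*(l + 3)*(l + s)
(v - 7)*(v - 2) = v^2 - 9*v + 14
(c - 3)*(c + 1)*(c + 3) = c^3 + c^2 - 9*c - 9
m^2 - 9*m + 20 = (m - 5)*(m - 4)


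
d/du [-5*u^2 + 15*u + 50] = 15 - 10*u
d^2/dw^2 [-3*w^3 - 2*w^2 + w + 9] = -18*w - 4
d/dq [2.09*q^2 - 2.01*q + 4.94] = 4.18*q - 2.01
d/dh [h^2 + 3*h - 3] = 2*h + 3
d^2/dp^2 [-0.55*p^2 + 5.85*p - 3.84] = -1.10000000000000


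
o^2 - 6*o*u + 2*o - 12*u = (o + 2)*(o - 6*u)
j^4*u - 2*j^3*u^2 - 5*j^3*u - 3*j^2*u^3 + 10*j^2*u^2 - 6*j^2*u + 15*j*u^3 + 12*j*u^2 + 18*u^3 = (j - 6)*(j - 3*u)*(j + u)*(j*u + u)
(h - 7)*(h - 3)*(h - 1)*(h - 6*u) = h^4 - 6*h^3*u - 11*h^3 + 66*h^2*u + 31*h^2 - 186*h*u - 21*h + 126*u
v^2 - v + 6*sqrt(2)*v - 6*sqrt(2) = (v - 1)*(v + 6*sqrt(2))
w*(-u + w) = -u*w + w^2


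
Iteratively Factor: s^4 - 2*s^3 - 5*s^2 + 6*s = (s - 3)*(s^3 + s^2 - 2*s) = (s - 3)*(s + 2)*(s^2 - s) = s*(s - 3)*(s + 2)*(s - 1)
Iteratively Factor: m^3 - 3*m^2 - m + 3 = (m - 3)*(m^2 - 1) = (m - 3)*(m - 1)*(m + 1)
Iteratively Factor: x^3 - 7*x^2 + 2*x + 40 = (x + 2)*(x^2 - 9*x + 20) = (x - 5)*(x + 2)*(x - 4)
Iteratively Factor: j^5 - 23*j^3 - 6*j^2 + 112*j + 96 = (j + 4)*(j^4 - 4*j^3 - 7*j^2 + 22*j + 24) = (j - 4)*(j + 4)*(j^3 - 7*j - 6) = (j - 4)*(j - 3)*(j + 4)*(j^2 + 3*j + 2) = (j - 4)*(j - 3)*(j + 2)*(j + 4)*(j + 1)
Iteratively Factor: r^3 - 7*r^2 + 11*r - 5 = (r - 1)*(r^2 - 6*r + 5) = (r - 1)^2*(r - 5)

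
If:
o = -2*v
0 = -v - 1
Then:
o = 2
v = -1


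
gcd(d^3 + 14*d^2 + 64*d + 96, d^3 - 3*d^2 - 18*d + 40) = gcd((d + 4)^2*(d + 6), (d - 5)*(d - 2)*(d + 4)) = d + 4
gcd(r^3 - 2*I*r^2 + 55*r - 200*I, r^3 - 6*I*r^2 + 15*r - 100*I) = r^2 - 10*I*r - 25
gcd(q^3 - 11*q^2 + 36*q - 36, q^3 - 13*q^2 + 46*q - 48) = q^2 - 5*q + 6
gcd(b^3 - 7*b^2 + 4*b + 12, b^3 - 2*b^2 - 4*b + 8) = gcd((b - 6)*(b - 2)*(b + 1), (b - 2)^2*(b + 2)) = b - 2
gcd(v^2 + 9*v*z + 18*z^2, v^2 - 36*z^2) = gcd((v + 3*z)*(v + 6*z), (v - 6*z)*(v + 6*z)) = v + 6*z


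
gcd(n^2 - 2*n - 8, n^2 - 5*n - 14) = n + 2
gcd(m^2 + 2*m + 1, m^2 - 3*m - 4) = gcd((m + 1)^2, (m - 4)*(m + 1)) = m + 1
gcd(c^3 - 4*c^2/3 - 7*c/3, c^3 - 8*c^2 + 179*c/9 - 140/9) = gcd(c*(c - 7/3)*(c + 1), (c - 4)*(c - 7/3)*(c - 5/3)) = c - 7/3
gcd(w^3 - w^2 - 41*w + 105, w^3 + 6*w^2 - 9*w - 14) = w + 7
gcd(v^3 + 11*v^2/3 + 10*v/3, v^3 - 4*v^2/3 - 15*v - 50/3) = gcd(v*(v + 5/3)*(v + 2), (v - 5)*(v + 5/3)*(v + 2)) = v^2 + 11*v/3 + 10/3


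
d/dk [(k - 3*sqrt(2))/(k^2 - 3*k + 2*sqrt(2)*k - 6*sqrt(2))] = (k^2 - 3*k + 2*sqrt(2)*k - (k - 3*sqrt(2))*(2*k - 3 + 2*sqrt(2)) - 6*sqrt(2))/(k^2 - 3*k + 2*sqrt(2)*k - 6*sqrt(2))^2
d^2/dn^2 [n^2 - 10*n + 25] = 2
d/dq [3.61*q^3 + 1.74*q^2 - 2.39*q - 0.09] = 10.83*q^2 + 3.48*q - 2.39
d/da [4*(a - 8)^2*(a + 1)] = 12*(a - 8)*(a - 2)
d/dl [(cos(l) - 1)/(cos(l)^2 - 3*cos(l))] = (sin(l) + 3*sin(l)/cos(l)^2 - 2*tan(l))/(cos(l) - 3)^2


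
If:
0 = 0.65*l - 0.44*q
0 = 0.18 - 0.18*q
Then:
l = 0.68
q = 1.00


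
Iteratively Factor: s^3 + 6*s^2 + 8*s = (s)*(s^2 + 6*s + 8) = s*(s + 4)*(s + 2)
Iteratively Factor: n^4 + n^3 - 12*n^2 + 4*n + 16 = (n - 2)*(n^3 + 3*n^2 - 6*n - 8) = (n - 2)*(n + 1)*(n^2 + 2*n - 8) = (n - 2)^2*(n + 1)*(n + 4)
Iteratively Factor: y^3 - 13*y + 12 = (y + 4)*(y^2 - 4*y + 3) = (y - 1)*(y + 4)*(y - 3)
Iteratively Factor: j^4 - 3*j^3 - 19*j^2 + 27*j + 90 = (j - 3)*(j^3 - 19*j - 30) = (j - 5)*(j - 3)*(j^2 + 5*j + 6) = (j - 5)*(j - 3)*(j + 2)*(j + 3)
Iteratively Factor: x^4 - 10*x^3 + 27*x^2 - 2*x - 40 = (x + 1)*(x^3 - 11*x^2 + 38*x - 40) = (x - 2)*(x + 1)*(x^2 - 9*x + 20) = (x - 5)*(x - 2)*(x + 1)*(x - 4)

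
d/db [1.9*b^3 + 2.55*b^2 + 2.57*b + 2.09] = 5.7*b^2 + 5.1*b + 2.57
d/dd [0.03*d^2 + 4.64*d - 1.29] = 0.06*d + 4.64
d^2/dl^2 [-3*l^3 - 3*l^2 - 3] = -18*l - 6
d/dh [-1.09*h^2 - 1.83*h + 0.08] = -2.18*h - 1.83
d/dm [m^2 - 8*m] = 2*m - 8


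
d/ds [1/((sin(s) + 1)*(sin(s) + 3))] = -2*(sin(s) + 2)*cos(s)/((sin(s) + 1)^2*(sin(s) + 3)^2)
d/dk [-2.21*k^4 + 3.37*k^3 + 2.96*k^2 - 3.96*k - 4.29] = -8.84*k^3 + 10.11*k^2 + 5.92*k - 3.96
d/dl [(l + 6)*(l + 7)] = 2*l + 13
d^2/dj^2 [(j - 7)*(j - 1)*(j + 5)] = 6*j - 6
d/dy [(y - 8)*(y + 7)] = 2*y - 1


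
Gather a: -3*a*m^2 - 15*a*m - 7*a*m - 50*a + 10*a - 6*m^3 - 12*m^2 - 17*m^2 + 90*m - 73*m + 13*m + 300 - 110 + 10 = a*(-3*m^2 - 22*m - 40) - 6*m^3 - 29*m^2 + 30*m + 200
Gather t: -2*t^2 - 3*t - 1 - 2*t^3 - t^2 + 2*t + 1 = -2*t^3 - 3*t^2 - t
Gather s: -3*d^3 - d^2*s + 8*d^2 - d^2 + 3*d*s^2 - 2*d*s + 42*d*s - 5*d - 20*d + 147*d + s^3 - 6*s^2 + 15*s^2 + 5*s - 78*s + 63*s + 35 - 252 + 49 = -3*d^3 + 7*d^2 + 122*d + s^3 + s^2*(3*d + 9) + s*(-d^2 + 40*d - 10) - 168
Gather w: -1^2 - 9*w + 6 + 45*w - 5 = 36*w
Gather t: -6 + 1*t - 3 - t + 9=0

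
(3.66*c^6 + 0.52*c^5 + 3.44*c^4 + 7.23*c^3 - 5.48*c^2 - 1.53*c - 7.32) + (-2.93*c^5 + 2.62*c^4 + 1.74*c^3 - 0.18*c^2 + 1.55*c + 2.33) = 3.66*c^6 - 2.41*c^5 + 6.06*c^4 + 8.97*c^3 - 5.66*c^2 + 0.02*c - 4.99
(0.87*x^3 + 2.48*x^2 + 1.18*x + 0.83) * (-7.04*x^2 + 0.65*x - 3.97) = -6.1248*x^5 - 16.8937*x^4 - 10.1491*x^3 - 14.9218*x^2 - 4.1451*x - 3.2951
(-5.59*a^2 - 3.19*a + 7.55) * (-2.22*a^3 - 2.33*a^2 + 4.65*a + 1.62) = 12.4098*a^5 + 20.1065*a^4 - 35.3218*a^3 - 41.4808*a^2 + 29.9397*a + 12.231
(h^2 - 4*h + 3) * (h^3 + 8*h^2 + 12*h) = h^5 + 4*h^4 - 17*h^3 - 24*h^2 + 36*h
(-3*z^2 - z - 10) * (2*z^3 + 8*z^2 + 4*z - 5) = -6*z^5 - 26*z^4 - 40*z^3 - 69*z^2 - 35*z + 50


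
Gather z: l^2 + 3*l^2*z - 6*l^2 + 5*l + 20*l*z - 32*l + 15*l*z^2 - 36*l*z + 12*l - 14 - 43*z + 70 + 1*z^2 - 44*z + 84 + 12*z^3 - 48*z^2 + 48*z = -5*l^2 - 15*l + 12*z^3 + z^2*(15*l - 47) + z*(3*l^2 - 16*l - 39) + 140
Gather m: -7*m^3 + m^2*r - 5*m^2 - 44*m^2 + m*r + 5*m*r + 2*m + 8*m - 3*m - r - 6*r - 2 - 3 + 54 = -7*m^3 + m^2*(r - 49) + m*(6*r + 7) - 7*r + 49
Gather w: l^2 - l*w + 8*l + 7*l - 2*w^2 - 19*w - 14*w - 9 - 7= l^2 + 15*l - 2*w^2 + w*(-l - 33) - 16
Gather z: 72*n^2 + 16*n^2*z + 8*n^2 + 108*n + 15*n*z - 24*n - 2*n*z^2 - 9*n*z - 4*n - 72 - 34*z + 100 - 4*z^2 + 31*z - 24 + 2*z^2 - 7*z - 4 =80*n^2 + 80*n + z^2*(-2*n - 2) + z*(16*n^2 + 6*n - 10)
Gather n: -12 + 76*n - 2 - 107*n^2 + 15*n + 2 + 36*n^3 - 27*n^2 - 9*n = 36*n^3 - 134*n^2 + 82*n - 12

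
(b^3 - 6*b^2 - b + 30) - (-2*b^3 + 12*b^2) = 3*b^3 - 18*b^2 - b + 30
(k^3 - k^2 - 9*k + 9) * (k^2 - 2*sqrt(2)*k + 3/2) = k^5 - 2*sqrt(2)*k^4 - k^4 - 15*k^3/2 + 2*sqrt(2)*k^3 + 15*k^2/2 + 18*sqrt(2)*k^2 - 18*sqrt(2)*k - 27*k/2 + 27/2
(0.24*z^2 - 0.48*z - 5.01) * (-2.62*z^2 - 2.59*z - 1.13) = -0.6288*z^4 + 0.636*z^3 + 14.0982*z^2 + 13.5183*z + 5.6613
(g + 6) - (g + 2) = 4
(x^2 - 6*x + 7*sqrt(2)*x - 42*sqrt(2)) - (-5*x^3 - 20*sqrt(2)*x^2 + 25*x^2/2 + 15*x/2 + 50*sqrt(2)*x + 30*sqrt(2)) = 5*x^3 - 23*x^2/2 + 20*sqrt(2)*x^2 - 43*sqrt(2)*x - 27*x/2 - 72*sqrt(2)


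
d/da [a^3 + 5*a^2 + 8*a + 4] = 3*a^2 + 10*a + 8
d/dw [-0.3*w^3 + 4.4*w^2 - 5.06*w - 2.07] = -0.9*w^2 + 8.8*w - 5.06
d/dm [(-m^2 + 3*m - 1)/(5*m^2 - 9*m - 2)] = (-6*m^2 + 14*m - 15)/(25*m^4 - 90*m^3 + 61*m^2 + 36*m + 4)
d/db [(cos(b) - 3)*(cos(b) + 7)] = -2*(cos(b) + 2)*sin(b)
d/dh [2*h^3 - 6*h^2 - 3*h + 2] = 6*h^2 - 12*h - 3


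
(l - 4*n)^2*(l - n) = l^3 - 9*l^2*n + 24*l*n^2 - 16*n^3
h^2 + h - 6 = (h - 2)*(h + 3)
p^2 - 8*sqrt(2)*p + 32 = (p - 4*sqrt(2))^2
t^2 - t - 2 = (t - 2)*(t + 1)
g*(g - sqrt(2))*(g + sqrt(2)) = g^3 - 2*g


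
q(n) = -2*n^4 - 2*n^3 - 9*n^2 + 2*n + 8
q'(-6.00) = 1622.00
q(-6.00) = -2488.00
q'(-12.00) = 13178.00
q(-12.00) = -39328.00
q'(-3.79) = 419.55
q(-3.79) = -432.63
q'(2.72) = -252.34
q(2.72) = -202.87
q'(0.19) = -1.69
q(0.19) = 8.04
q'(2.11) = -137.84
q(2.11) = -86.28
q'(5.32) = -1468.12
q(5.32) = -2139.27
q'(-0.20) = 5.42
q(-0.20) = 7.25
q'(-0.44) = 9.44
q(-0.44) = 5.47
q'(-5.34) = 1145.21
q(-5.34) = -1581.05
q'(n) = -8*n^3 - 6*n^2 - 18*n + 2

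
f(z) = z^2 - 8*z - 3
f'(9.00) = 10.00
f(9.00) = 6.00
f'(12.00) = 16.00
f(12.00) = 45.00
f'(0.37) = -7.26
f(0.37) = -5.82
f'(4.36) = 0.72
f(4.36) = -18.87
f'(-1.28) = -10.56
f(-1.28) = 8.88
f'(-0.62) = -9.24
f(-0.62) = 2.34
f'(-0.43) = -8.86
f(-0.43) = 0.62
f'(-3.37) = -14.74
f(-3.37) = 35.32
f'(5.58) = 3.16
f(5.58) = -16.50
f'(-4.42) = -16.84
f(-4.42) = 51.90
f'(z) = 2*z - 8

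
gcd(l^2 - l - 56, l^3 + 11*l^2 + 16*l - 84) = l + 7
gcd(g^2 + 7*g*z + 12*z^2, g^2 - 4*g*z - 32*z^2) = g + 4*z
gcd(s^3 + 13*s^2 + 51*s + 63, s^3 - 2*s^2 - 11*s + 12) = s + 3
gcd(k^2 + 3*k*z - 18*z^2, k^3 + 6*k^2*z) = k + 6*z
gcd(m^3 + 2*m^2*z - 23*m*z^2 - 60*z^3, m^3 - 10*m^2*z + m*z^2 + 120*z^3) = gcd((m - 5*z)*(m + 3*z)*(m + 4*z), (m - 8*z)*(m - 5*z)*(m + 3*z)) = -m^2 + 2*m*z + 15*z^2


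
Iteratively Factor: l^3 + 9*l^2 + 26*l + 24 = (l + 3)*(l^2 + 6*l + 8) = (l + 2)*(l + 3)*(l + 4)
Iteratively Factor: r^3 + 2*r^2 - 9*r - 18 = (r + 3)*(r^2 - r - 6) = (r + 2)*(r + 3)*(r - 3)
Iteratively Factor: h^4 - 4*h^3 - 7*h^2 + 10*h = (h)*(h^3 - 4*h^2 - 7*h + 10) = h*(h + 2)*(h^2 - 6*h + 5) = h*(h - 5)*(h + 2)*(h - 1)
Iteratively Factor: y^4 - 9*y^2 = (y - 3)*(y^3 + 3*y^2) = y*(y - 3)*(y^2 + 3*y) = y^2*(y - 3)*(y + 3)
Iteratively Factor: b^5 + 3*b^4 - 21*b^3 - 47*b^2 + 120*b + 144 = (b - 3)*(b^4 + 6*b^3 - 3*b^2 - 56*b - 48) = (b - 3)*(b + 4)*(b^3 + 2*b^2 - 11*b - 12) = (b - 3)^2*(b + 4)*(b^2 + 5*b + 4) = (b - 3)^2*(b + 1)*(b + 4)*(b + 4)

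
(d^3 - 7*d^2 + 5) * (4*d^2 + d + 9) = 4*d^5 - 27*d^4 + 2*d^3 - 43*d^2 + 5*d + 45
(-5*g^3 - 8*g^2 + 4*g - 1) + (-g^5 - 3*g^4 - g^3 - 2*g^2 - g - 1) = -g^5 - 3*g^4 - 6*g^3 - 10*g^2 + 3*g - 2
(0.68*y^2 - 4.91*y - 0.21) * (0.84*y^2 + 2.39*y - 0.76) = 0.5712*y^4 - 2.4992*y^3 - 12.4281*y^2 + 3.2297*y + 0.1596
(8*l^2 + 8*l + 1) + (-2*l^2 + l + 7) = 6*l^2 + 9*l + 8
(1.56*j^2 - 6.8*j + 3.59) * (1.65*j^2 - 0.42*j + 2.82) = 2.574*j^4 - 11.8752*j^3 + 13.1787*j^2 - 20.6838*j + 10.1238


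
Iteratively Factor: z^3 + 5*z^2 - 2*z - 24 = (z + 4)*(z^2 + z - 6) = (z + 3)*(z + 4)*(z - 2)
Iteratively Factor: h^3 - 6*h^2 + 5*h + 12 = (h - 4)*(h^2 - 2*h - 3) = (h - 4)*(h - 3)*(h + 1)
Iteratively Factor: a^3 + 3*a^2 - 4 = (a + 2)*(a^2 + a - 2) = (a + 2)^2*(a - 1)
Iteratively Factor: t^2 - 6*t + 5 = (t - 1)*(t - 5)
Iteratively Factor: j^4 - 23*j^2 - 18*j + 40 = (j + 4)*(j^3 - 4*j^2 - 7*j + 10) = (j - 1)*(j + 4)*(j^2 - 3*j - 10) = (j - 5)*(j - 1)*(j + 4)*(j + 2)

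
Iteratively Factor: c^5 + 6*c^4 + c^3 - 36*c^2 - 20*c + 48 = (c + 3)*(c^4 + 3*c^3 - 8*c^2 - 12*c + 16) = (c - 2)*(c + 3)*(c^3 + 5*c^2 + 2*c - 8) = (c - 2)*(c + 3)*(c + 4)*(c^2 + c - 2) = (c - 2)*(c + 2)*(c + 3)*(c + 4)*(c - 1)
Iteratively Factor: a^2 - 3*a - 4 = (a + 1)*(a - 4)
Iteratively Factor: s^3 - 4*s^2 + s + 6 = (s + 1)*(s^2 - 5*s + 6) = (s - 2)*(s + 1)*(s - 3)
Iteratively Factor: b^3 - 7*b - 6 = (b - 3)*(b^2 + 3*b + 2) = (b - 3)*(b + 1)*(b + 2)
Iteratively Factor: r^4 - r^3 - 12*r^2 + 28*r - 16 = (r + 4)*(r^3 - 5*r^2 + 8*r - 4) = (r - 2)*(r + 4)*(r^2 - 3*r + 2) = (r - 2)*(r - 1)*(r + 4)*(r - 2)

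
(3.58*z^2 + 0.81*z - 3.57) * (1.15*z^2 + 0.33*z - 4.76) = 4.117*z^4 + 2.1129*z^3 - 20.879*z^2 - 5.0337*z + 16.9932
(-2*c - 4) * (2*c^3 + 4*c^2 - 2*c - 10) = -4*c^4 - 16*c^3 - 12*c^2 + 28*c + 40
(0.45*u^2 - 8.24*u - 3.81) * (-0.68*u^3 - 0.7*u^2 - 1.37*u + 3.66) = -0.306*u^5 + 5.2882*u^4 + 7.7423*u^3 + 15.6028*u^2 - 24.9387*u - 13.9446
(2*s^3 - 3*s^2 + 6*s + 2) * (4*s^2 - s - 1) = 8*s^5 - 14*s^4 + 25*s^3 + 5*s^2 - 8*s - 2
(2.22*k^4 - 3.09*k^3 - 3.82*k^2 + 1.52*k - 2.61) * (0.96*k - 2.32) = 2.1312*k^5 - 8.1168*k^4 + 3.5016*k^3 + 10.3216*k^2 - 6.032*k + 6.0552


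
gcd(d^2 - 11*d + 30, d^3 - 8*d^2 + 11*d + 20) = d - 5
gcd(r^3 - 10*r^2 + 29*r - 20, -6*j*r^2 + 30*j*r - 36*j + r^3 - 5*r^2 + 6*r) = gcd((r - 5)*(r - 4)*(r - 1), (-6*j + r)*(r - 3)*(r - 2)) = 1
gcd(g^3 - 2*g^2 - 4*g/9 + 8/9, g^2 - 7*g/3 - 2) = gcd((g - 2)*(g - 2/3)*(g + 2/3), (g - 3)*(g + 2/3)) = g + 2/3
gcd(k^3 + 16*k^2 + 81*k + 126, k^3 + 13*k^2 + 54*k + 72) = k^2 + 9*k + 18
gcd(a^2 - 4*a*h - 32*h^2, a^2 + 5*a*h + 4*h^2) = a + 4*h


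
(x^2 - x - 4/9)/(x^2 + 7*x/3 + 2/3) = (x - 4/3)/(x + 2)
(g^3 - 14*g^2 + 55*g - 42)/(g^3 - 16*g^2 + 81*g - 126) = (g - 1)/(g - 3)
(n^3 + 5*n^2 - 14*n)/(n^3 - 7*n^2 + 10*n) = (n + 7)/(n - 5)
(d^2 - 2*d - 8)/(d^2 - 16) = (d + 2)/(d + 4)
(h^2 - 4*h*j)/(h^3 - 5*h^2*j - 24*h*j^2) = (-h + 4*j)/(-h^2 + 5*h*j + 24*j^2)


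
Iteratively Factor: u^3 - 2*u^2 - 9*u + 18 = (u - 3)*(u^2 + u - 6) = (u - 3)*(u + 3)*(u - 2)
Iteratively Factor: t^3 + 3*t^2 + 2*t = (t + 1)*(t^2 + 2*t) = (t + 1)*(t + 2)*(t)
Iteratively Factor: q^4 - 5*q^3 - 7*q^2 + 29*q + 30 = (q + 2)*(q^3 - 7*q^2 + 7*q + 15) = (q - 5)*(q + 2)*(q^2 - 2*q - 3) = (q - 5)*(q - 3)*(q + 2)*(q + 1)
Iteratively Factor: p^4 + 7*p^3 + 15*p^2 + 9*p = (p)*(p^3 + 7*p^2 + 15*p + 9) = p*(p + 3)*(p^2 + 4*p + 3) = p*(p + 3)^2*(p + 1)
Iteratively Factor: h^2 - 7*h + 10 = (h - 5)*(h - 2)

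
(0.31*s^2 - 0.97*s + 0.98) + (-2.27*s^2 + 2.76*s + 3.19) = -1.96*s^2 + 1.79*s + 4.17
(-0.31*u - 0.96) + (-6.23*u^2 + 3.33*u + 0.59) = -6.23*u^2 + 3.02*u - 0.37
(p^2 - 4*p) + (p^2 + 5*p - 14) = 2*p^2 + p - 14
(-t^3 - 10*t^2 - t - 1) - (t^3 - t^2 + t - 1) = -2*t^3 - 9*t^2 - 2*t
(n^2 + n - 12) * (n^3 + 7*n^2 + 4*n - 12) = n^5 + 8*n^4 - n^3 - 92*n^2 - 60*n + 144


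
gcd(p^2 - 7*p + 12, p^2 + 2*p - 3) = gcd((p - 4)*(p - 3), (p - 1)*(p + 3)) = 1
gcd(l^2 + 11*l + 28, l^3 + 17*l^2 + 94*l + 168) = l^2 + 11*l + 28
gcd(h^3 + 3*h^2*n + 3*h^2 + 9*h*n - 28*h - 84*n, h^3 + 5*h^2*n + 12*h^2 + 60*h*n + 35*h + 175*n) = h + 7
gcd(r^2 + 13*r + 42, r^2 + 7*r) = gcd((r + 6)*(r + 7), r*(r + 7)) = r + 7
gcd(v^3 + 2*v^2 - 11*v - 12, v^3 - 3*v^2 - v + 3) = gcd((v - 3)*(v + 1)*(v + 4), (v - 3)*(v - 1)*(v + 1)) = v^2 - 2*v - 3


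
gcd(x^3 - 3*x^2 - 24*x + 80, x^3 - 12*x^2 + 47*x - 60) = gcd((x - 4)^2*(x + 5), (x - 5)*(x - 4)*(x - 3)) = x - 4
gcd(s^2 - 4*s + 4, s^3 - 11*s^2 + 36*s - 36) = s - 2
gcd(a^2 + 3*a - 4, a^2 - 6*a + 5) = a - 1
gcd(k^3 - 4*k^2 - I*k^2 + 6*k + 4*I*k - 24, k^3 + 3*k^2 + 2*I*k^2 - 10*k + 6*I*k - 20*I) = k + 2*I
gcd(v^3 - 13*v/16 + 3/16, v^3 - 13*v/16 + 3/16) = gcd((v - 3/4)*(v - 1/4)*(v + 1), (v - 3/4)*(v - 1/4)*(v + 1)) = v^3 - 13*v/16 + 3/16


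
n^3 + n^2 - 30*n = n*(n - 5)*(n + 6)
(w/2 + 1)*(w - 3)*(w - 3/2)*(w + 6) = w^4/2 + 7*w^3/4 - 39*w^2/4 - 9*w + 27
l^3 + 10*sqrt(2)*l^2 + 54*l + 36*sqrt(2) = (l + sqrt(2))*(l + 3*sqrt(2))*(l + 6*sqrt(2))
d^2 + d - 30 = (d - 5)*(d + 6)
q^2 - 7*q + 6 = (q - 6)*(q - 1)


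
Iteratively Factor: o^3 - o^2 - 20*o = (o + 4)*(o^2 - 5*o) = o*(o + 4)*(o - 5)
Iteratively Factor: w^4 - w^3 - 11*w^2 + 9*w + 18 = (w + 1)*(w^3 - 2*w^2 - 9*w + 18) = (w - 2)*(w + 1)*(w^2 - 9) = (w - 2)*(w + 1)*(w + 3)*(w - 3)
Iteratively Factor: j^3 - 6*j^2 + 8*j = (j - 2)*(j^2 - 4*j) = j*(j - 2)*(j - 4)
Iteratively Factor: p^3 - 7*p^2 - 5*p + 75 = (p - 5)*(p^2 - 2*p - 15) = (p - 5)*(p + 3)*(p - 5)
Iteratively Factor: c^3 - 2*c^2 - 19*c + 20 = (c - 5)*(c^2 + 3*c - 4) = (c - 5)*(c + 4)*(c - 1)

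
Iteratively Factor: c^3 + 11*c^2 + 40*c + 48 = (c + 4)*(c^2 + 7*c + 12) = (c + 3)*(c + 4)*(c + 4)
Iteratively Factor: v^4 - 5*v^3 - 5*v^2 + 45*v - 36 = (v + 3)*(v^3 - 8*v^2 + 19*v - 12) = (v - 1)*(v + 3)*(v^2 - 7*v + 12) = (v - 4)*(v - 1)*(v + 3)*(v - 3)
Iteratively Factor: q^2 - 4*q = (q - 4)*(q)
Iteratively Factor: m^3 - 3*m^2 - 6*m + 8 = (m - 4)*(m^2 + m - 2) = (m - 4)*(m - 1)*(m + 2)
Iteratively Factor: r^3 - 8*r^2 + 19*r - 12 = (r - 3)*(r^2 - 5*r + 4) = (r - 3)*(r - 1)*(r - 4)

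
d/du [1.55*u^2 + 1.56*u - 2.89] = 3.1*u + 1.56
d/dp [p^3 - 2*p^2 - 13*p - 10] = 3*p^2 - 4*p - 13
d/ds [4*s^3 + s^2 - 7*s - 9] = 12*s^2 + 2*s - 7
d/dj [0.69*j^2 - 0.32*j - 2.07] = 1.38*j - 0.32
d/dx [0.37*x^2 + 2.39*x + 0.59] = 0.74*x + 2.39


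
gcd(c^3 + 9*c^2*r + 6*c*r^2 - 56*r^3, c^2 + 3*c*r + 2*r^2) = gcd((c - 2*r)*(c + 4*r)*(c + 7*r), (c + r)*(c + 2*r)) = 1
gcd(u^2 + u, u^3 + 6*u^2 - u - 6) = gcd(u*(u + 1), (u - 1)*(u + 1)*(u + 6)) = u + 1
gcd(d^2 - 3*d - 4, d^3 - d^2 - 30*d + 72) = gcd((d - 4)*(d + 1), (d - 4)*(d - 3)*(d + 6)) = d - 4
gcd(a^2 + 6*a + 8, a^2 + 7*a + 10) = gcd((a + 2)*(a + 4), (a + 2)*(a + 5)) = a + 2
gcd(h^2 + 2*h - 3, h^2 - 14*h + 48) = 1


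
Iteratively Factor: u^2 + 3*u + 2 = (u + 2)*(u + 1)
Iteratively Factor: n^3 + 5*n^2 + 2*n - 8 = (n + 4)*(n^2 + n - 2) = (n + 2)*(n + 4)*(n - 1)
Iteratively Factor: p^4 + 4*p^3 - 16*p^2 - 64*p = (p)*(p^3 + 4*p^2 - 16*p - 64) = p*(p + 4)*(p^2 - 16) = p*(p + 4)^2*(p - 4)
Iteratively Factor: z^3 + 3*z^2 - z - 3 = (z - 1)*(z^2 + 4*z + 3) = (z - 1)*(z + 1)*(z + 3)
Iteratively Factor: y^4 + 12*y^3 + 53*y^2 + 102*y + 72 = (y + 3)*(y^3 + 9*y^2 + 26*y + 24) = (y + 3)*(y + 4)*(y^2 + 5*y + 6) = (y + 3)^2*(y + 4)*(y + 2)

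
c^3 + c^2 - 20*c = c*(c - 4)*(c + 5)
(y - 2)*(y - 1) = y^2 - 3*y + 2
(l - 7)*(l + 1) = l^2 - 6*l - 7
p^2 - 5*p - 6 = (p - 6)*(p + 1)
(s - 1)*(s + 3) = s^2 + 2*s - 3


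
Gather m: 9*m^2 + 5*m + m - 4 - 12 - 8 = 9*m^2 + 6*m - 24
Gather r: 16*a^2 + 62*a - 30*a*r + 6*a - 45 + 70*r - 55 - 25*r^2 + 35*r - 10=16*a^2 + 68*a - 25*r^2 + r*(105 - 30*a) - 110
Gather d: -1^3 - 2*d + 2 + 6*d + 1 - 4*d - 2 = 0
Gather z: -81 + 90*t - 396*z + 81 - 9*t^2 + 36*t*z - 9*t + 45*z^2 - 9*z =-9*t^2 + 81*t + 45*z^2 + z*(36*t - 405)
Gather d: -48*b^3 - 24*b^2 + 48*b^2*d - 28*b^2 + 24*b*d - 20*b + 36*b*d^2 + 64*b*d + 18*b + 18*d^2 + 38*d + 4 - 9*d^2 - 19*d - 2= -48*b^3 - 52*b^2 - 2*b + d^2*(36*b + 9) + d*(48*b^2 + 88*b + 19) + 2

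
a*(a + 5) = a^2 + 5*a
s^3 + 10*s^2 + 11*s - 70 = (s - 2)*(s + 5)*(s + 7)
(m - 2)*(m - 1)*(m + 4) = m^3 + m^2 - 10*m + 8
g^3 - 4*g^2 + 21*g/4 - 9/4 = (g - 3/2)^2*(g - 1)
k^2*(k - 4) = k^3 - 4*k^2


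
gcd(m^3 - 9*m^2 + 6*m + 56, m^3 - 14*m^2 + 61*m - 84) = m^2 - 11*m + 28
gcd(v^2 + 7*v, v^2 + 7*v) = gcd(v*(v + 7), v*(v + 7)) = v^2 + 7*v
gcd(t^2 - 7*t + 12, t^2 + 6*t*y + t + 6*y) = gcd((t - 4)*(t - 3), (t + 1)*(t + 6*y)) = 1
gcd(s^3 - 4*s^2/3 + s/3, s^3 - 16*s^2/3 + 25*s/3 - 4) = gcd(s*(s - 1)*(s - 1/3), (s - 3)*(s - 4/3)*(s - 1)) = s - 1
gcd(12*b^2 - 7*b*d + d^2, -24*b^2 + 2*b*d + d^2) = 4*b - d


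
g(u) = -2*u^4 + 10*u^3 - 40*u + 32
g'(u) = -8*u^3 + 30*u^2 - 40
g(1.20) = -2.87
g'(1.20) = -10.62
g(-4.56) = -1598.54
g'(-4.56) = 1342.36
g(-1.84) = 20.38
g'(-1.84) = 111.40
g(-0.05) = 34.00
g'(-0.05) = -39.92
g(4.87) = -132.77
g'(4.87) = -252.50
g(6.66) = -1215.16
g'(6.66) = -1072.60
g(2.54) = 11.02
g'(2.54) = 22.45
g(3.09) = 21.10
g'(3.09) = 10.41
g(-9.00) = -20020.00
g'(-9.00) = 8222.00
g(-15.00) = -134368.00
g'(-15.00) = 33710.00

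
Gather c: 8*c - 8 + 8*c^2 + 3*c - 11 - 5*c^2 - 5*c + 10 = 3*c^2 + 6*c - 9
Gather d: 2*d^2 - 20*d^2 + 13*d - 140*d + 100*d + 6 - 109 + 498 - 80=-18*d^2 - 27*d + 315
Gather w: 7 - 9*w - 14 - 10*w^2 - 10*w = -10*w^2 - 19*w - 7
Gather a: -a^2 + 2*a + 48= -a^2 + 2*a + 48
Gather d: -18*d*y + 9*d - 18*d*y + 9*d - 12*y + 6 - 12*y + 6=d*(18 - 36*y) - 24*y + 12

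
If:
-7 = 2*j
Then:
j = -7/2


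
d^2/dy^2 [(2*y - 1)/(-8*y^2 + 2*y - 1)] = 8*(-(2*y - 1)*(8*y - 1)^2 + 3*(4*y - 1)*(8*y^2 - 2*y + 1))/(8*y^2 - 2*y + 1)^3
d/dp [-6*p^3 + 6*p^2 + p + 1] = -18*p^2 + 12*p + 1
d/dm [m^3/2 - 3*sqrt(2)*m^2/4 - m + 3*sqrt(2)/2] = 3*m^2/2 - 3*sqrt(2)*m/2 - 1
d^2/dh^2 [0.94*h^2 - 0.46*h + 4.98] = 1.88000000000000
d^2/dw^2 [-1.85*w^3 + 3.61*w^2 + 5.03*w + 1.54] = 7.22 - 11.1*w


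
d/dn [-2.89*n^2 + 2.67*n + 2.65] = 2.67 - 5.78*n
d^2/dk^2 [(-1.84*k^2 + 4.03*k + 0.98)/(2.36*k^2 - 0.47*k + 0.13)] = (40.80912*k^3 + 36.13632*k^2 - 13.94052*k + 0.26191)/(13.144256*k^6 - 7.853136*k^5 + 3.736116*k^4 - 0.968999*k^3 + 0.205803*k^2 - 0.023829*k + 0.002197)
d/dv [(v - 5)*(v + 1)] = 2*v - 4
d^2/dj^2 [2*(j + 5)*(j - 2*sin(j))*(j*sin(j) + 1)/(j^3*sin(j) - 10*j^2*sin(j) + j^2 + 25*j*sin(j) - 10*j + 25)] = 4*(j^3*sin(j) - 5*j^2*sin(j) + 2*j^2*cos(j) - 27*j*sin(j) + 20*j*cos(j) + 15*j + 75*sin(j) - 150*cos(j) + 75)/(j^4 - 20*j^3 + 150*j^2 - 500*j + 625)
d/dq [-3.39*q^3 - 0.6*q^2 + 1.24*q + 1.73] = -10.17*q^2 - 1.2*q + 1.24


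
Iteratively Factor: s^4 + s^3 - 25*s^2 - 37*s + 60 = (s + 3)*(s^3 - 2*s^2 - 19*s + 20) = (s - 5)*(s + 3)*(s^2 + 3*s - 4) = (s - 5)*(s - 1)*(s + 3)*(s + 4)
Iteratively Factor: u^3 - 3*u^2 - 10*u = (u - 5)*(u^2 + 2*u) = u*(u - 5)*(u + 2)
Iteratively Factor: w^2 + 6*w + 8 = (w + 4)*(w + 2)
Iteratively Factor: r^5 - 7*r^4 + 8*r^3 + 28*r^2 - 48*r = (r)*(r^4 - 7*r^3 + 8*r^2 + 28*r - 48) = r*(r + 2)*(r^3 - 9*r^2 + 26*r - 24) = r*(r - 3)*(r + 2)*(r^2 - 6*r + 8) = r*(r - 3)*(r - 2)*(r + 2)*(r - 4)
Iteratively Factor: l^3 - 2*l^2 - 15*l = (l)*(l^2 - 2*l - 15) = l*(l + 3)*(l - 5)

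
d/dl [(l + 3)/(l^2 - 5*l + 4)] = (l^2 - 5*l - (l + 3)*(2*l - 5) + 4)/(l^2 - 5*l + 4)^2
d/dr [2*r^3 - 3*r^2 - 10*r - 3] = 6*r^2 - 6*r - 10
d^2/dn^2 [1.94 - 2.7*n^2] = -5.40000000000000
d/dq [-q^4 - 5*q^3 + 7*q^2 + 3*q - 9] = -4*q^3 - 15*q^2 + 14*q + 3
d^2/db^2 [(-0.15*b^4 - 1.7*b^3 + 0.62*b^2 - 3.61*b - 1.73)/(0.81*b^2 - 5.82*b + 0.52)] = (-0.19683*b^6 + 4.24278*b^5 - 30.86424*b^4 - 105.362154*b^3 + 22.005378*b^2 + 55.2985080000001*b - 137.256464)/(0.531441*b^6 - 11.455506*b^5 + 83.333448*b^4 - 211.845672*b^3 + 53.498016*b^2 - 4.721184*b + 0.140608)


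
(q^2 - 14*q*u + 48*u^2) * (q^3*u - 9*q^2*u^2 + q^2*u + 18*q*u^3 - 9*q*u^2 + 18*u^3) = q^5*u - 23*q^4*u^2 + q^4*u + 192*q^3*u^3 - 23*q^3*u^2 - 684*q^2*u^4 + 192*q^2*u^3 + 864*q*u^5 - 684*q*u^4 + 864*u^5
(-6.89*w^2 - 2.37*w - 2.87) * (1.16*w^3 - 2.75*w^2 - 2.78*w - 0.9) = -7.9924*w^5 + 16.1983*w^4 + 22.3425*w^3 + 20.6821*w^2 + 10.1116*w + 2.583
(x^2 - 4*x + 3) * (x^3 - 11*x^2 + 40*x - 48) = x^5 - 15*x^4 + 87*x^3 - 241*x^2 + 312*x - 144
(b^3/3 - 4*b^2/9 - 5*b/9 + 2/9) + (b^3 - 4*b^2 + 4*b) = 4*b^3/3 - 40*b^2/9 + 31*b/9 + 2/9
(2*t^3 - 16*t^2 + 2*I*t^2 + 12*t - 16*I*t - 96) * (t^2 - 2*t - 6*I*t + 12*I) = 2*t^5 - 20*t^4 - 10*I*t^4 + 56*t^3 + 100*I*t^3 - 240*t^2 - 232*I*t^2 + 384*t + 720*I*t - 1152*I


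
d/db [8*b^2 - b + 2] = 16*b - 1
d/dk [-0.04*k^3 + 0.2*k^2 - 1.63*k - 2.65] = -0.12*k^2 + 0.4*k - 1.63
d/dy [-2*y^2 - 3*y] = -4*y - 3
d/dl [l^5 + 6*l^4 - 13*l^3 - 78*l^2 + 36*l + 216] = 5*l^4 + 24*l^3 - 39*l^2 - 156*l + 36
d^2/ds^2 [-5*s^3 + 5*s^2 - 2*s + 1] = 10 - 30*s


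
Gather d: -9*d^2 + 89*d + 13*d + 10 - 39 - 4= -9*d^2 + 102*d - 33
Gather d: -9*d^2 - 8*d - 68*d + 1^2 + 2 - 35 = -9*d^2 - 76*d - 32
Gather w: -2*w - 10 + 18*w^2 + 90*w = 18*w^2 + 88*w - 10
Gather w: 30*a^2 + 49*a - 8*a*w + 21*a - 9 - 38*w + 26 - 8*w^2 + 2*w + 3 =30*a^2 + 70*a - 8*w^2 + w*(-8*a - 36) + 20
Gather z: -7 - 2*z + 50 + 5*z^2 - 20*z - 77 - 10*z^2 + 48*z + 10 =-5*z^2 + 26*z - 24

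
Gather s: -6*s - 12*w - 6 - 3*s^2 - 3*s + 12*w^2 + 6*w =-3*s^2 - 9*s + 12*w^2 - 6*w - 6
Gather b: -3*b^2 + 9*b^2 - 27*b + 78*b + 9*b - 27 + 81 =6*b^2 + 60*b + 54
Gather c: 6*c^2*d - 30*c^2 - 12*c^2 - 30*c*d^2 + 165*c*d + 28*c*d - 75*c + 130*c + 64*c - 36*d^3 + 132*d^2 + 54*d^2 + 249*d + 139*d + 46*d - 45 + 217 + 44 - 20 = c^2*(6*d - 42) + c*(-30*d^2 + 193*d + 119) - 36*d^3 + 186*d^2 + 434*d + 196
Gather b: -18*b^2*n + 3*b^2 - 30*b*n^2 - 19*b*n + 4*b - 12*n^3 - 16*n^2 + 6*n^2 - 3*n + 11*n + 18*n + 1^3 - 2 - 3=b^2*(3 - 18*n) + b*(-30*n^2 - 19*n + 4) - 12*n^3 - 10*n^2 + 26*n - 4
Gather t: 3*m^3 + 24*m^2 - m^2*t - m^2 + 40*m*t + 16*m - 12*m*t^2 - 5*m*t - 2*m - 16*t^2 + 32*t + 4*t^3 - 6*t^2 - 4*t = 3*m^3 + 23*m^2 + 14*m + 4*t^3 + t^2*(-12*m - 22) + t*(-m^2 + 35*m + 28)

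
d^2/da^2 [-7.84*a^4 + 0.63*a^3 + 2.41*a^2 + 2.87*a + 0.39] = -94.08*a^2 + 3.78*a + 4.82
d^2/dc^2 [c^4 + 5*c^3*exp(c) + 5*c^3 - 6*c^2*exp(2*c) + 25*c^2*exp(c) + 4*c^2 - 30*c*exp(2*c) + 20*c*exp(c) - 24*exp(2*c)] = 5*c^3*exp(c) - 24*c^2*exp(2*c) + 55*c^2*exp(c) + 12*c^2 - 168*c*exp(2*c) + 150*c*exp(c) + 30*c - 228*exp(2*c) + 90*exp(c) + 8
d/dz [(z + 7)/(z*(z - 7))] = (-z^2 - 14*z + 49)/(z^2*(z^2 - 14*z + 49))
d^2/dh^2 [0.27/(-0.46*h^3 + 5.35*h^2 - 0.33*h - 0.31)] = ((0.7452*h - 2.889)*(0.46*h^3 - 5.35*h^2 + 0.33*h + 0.31) - 0.27*(1.38*h^2 - 10.7*h + 0.33)*(2.76*h^2 - 21.4*h + 0.66))/(0.46*h^3 - 5.35*h^2 + 0.33*h + 0.31)^3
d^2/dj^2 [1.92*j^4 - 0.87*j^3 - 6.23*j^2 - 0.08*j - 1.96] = 23.04*j^2 - 5.22*j - 12.46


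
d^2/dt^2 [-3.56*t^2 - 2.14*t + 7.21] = -7.12000000000000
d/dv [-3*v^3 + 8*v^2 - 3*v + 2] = -9*v^2 + 16*v - 3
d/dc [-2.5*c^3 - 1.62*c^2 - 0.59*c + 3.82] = -7.5*c^2 - 3.24*c - 0.59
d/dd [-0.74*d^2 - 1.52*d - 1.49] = -1.48*d - 1.52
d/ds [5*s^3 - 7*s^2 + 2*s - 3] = 15*s^2 - 14*s + 2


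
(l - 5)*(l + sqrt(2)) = l^2 - 5*l + sqrt(2)*l - 5*sqrt(2)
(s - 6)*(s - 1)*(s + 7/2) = s^3 - 7*s^2/2 - 37*s/2 + 21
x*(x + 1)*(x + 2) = x^3 + 3*x^2 + 2*x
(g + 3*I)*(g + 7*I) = g^2 + 10*I*g - 21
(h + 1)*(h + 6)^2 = h^3 + 13*h^2 + 48*h + 36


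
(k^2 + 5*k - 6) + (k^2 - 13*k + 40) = 2*k^2 - 8*k + 34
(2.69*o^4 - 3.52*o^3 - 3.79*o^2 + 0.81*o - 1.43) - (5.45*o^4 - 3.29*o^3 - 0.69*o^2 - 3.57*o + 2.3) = -2.76*o^4 - 0.23*o^3 - 3.1*o^2 + 4.38*o - 3.73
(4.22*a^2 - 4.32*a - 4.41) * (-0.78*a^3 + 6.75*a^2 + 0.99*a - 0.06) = -3.2916*a^5 + 31.8546*a^4 - 21.5424*a^3 - 34.2975*a^2 - 4.1067*a + 0.2646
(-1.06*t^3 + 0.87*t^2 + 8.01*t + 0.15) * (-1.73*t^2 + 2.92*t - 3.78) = 1.8338*t^5 - 4.6003*t^4 - 7.3101*t^3 + 19.8411*t^2 - 29.8398*t - 0.567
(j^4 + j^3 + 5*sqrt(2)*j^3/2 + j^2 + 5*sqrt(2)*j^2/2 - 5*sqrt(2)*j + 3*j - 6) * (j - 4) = j^5 - 3*j^4 + 5*sqrt(2)*j^4/2 - 15*sqrt(2)*j^3/2 - 3*j^3 - 15*sqrt(2)*j^2 - j^2 - 18*j + 20*sqrt(2)*j + 24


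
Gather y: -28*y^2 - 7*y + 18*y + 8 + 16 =-28*y^2 + 11*y + 24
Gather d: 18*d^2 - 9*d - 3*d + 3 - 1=18*d^2 - 12*d + 2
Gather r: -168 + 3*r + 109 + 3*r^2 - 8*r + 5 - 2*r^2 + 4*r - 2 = r^2 - r - 56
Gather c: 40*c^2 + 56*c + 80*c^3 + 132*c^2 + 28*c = 80*c^3 + 172*c^2 + 84*c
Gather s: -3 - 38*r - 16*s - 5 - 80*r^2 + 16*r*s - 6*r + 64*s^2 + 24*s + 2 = -80*r^2 - 44*r + 64*s^2 + s*(16*r + 8) - 6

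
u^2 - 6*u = u*(u - 6)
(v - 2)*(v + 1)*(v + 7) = v^3 + 6*v^2 - 9*v - 14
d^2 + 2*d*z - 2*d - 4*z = (d - 2)*(d + 2*z)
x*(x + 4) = x^2 + 4*x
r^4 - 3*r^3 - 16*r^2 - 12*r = r*(r - 6)*(r + 1)*(r + 2)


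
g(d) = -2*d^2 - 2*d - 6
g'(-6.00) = 22.00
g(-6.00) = -66.00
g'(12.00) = -50.00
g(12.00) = -318.00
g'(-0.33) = -0.68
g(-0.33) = -5.56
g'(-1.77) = 5.08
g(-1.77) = -8.73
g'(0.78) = -5.12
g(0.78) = -8.78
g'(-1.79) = 5.16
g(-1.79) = -8.83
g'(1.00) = -6.00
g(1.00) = -10.00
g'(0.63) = -4.52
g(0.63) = -8.05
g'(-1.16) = 2.64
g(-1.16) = -6.37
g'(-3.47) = 11.88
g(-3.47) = -23.14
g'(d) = -4*d - 2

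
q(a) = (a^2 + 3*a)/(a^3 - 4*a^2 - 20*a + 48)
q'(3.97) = -0.22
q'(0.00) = 0.06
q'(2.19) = 11.45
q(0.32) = 0.03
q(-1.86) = -0.03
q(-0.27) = -0.01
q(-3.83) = 0.33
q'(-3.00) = -0.07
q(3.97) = -0.87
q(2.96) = -0.87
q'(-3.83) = -2.31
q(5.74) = -5.30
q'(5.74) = -19.94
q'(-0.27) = 0.04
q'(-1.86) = -0.01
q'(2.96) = 0.30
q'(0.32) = 0.10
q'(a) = (2*a + 3)/(a^3 - 4*a^2 - 20*a + 48) + (a^2 + 3*a)*(-3*a^2 + 8*a + 20)/(a^3 - 4*a^2 - 20*a + 48)^2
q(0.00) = 0.00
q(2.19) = -2.54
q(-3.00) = 0.00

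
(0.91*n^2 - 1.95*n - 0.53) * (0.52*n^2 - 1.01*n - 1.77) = 0.4732*n^4 - 1.9331*n^3 + 0.0831999999999999*n^2 + 3.9868*n + 0.9381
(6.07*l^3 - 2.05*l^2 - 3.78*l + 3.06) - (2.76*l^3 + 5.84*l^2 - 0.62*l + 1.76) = 3.31*l^3 - 7.89*l^2 - 3.16*l + 1.3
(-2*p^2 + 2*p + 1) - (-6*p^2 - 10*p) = 4*p^2 + 12*p + 1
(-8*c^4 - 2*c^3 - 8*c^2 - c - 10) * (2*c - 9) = -16*c^5 + 68*c^4 + 2*c^3 + 70*c^2 - 11*c + 90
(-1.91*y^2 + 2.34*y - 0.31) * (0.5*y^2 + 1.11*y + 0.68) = -0.955*y^4 - 0.9501*y^3 + 1.1436*y^2 + 1.2471*y - 0.2108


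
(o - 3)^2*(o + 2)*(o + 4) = o^4 - 19*o^2 + 6*o + 72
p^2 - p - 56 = (p - 8)*(p + 7)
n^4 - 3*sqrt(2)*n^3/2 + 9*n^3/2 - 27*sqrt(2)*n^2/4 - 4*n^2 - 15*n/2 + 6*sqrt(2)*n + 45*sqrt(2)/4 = (n - 3/2)*(n + 1)*(n + 5)*(n - 3*sqrt(2)/2)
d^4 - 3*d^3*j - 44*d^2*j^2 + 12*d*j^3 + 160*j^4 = (d - 8*j)*(d - 2*j)*(d + 2*j)*(d + 5*j)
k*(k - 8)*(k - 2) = k^3 - 10*k^2 + 16*k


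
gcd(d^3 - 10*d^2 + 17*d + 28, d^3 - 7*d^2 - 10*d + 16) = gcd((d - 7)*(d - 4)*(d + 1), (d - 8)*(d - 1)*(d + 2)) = 1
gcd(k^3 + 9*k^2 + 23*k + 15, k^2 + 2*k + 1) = k + 1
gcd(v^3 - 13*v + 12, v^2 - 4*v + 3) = v^2 - 4*v + 3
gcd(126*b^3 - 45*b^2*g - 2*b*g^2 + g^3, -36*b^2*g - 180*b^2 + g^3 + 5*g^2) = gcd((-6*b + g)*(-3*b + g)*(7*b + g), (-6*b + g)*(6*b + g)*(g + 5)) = 6*b - g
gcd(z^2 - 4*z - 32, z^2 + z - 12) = z + 4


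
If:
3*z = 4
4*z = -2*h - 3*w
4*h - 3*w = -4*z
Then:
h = -16/9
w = -16/27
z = 4/3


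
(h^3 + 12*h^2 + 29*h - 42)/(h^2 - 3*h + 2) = (h^2 + 13*h + 42)/(h - 2)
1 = 1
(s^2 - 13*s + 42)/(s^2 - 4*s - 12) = (s - 7)/(s + 2)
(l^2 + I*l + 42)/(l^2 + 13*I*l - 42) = (l - 6*I)/(l + 6*I)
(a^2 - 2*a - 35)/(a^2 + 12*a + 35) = (a - 7)/(a + 7)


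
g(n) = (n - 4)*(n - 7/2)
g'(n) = 2*n - 15/2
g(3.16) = 0.29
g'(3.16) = -1.18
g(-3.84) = 57.55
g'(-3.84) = -15.18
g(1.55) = 4.78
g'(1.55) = -4.40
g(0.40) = 11.16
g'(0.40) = -6.70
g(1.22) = 6.34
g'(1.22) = -5.06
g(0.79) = 8.70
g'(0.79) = -5.92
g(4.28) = 0.22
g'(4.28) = 1.06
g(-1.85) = 31.30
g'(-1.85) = -11.20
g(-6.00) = 95.00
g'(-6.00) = -19.50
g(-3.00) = 45.50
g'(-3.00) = -13.50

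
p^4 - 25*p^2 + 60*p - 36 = (p - 3)*(p - 2)*(p - 1)*(p + 6)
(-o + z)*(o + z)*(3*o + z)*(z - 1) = -3*o^3*z + 3*o^3 - o^2*z^2 + o^2*z + 3*o*z^3 - 3*o*z^2 + z^4 - z^3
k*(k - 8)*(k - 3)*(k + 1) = k^4 - 10*k^3 + 13*k^2 + 24*k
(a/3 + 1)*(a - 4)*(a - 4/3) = a^3/3 - 7*a^2/9 - 32*a/9 + 16/3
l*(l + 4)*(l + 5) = l^3 + 9*l^2 + 20*l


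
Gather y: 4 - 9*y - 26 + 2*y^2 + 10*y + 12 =2*y^2 + y - 10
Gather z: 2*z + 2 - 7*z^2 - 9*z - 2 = -7*z^2 - 7*z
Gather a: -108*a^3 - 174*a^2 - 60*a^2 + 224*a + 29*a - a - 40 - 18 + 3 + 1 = -108*a^3 - 234*a^2 + 252*a - 54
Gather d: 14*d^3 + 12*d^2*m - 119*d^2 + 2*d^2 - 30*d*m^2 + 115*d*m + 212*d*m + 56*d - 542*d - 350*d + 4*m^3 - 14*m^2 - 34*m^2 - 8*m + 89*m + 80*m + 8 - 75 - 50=14*d^3 + d^2*(12*m - 117) + d*(-30*m^2 + 327*m - 836) + 4*m^3 - 48*m^2 + 161*m - 117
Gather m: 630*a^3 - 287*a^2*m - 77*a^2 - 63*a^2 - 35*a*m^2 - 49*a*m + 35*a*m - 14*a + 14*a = 630*a^3 - 140*a^2 - 35*a*m^2 + m*(-287*a^2 - 14*a)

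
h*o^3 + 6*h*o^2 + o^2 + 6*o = o*(o + 6)*(h*o + 1)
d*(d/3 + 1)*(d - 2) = d^3/3 + d^2/3 - 2*d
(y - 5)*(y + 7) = y^2 + 2*y - 35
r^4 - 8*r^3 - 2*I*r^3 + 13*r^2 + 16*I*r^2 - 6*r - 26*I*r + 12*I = (r - 6)*(r - 1)^2*(r - 2*I)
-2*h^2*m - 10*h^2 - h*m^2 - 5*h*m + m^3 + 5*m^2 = (-2*h + m)*(h + m)*(m + 5)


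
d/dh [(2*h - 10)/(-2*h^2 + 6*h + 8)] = (h^2 - 10*h + 19)/(h^4 - 6*h^3 + h^2 + 24*h + 16)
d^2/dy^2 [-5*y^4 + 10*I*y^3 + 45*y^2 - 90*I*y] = -60*y^2 + 60*I*y + 90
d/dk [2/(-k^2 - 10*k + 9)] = 4*(k + 5)/(k^2 + 10*k - 9)^2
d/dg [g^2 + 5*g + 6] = 2*g + 5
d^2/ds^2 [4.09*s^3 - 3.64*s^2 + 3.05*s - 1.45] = 24.54*s - 7.28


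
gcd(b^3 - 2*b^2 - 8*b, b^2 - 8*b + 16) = b - 4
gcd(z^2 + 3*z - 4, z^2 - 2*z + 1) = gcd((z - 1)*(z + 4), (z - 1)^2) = z - 1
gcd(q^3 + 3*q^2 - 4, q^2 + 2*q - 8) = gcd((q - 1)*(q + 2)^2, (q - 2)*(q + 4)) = 1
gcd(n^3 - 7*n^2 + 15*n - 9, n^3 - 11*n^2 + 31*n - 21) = n^2 - 4*n + 3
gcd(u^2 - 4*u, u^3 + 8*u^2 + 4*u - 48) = 1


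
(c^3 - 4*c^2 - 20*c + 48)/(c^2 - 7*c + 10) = (c^2 - 2*c - 24)/(c - 5)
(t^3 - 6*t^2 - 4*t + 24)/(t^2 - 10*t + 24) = (t^2 - 4)/(t - 4)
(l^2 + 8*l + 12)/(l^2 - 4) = (l + 6)/(l - 2)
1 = 1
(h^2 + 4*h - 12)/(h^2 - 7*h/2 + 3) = 2*(h + 6)/(2*h - 3)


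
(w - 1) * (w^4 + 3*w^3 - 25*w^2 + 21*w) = w^5 + 2*w^4 - 28*w^3 + 46*w^2 - 21*w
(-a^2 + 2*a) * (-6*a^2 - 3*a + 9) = 6*a^4 - 9*a^3 - 15*a^2 + 18*a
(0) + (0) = 0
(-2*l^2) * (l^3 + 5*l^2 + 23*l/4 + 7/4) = -2*l^5 - 10*l^4 - 23*l^3/2 - 7*l^2/2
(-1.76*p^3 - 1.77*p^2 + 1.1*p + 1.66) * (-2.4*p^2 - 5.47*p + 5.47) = 4.224*p^5 + 13.8752*p^4 - 2.5853*p^3 - 19.6829*p^2 - 3.0632*p + 9.0802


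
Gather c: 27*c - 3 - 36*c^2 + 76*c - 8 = -36*c^2 + 103*c - 11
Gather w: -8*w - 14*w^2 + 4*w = -14*w^2 - 4*w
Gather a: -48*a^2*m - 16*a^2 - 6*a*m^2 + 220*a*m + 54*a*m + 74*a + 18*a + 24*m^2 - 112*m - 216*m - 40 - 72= a^2*(-48*m - 16) + a*(-6*m^2 + 274*m + 92) + 24*m^2 - 328*m - 112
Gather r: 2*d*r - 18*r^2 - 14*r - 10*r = -18*r^2 + r*(2*d - 24)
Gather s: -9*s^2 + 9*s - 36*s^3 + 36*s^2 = -36*s^3 + 27*s^2 + 9*s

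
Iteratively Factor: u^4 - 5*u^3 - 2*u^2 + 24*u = (u - 4)*(u^3 - u^2 - 6*u) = (u - 4)*(u - 3)*(u^2 + 2*u) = (u - 4)*(u - 3)*(u + 2)*(u)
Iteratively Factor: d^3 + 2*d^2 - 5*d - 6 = (d + 3)*(d^2 - d - 2) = (d + 1)*(d + 3)*(d - 2)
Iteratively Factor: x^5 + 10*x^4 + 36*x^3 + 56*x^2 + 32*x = (x + 2)*(x^4 + 8*x^3 + 20*x^2 + 16*x) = (x + 2)^2*(x^3 + 6*x^2 + 8*x) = x*(x + 2)^2*(x^2 + 6*x + 8) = x*(x + 2)^2*(x + 4)*(x + 2)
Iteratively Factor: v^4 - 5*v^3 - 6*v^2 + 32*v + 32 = (v + 1)*(v^3 - 6*v^2 + 32) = (v + 1)*(v + 2)*(v^2 - 8*v + 16) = (v - 4)*(v + 1)*(v + 2)*(v - 4)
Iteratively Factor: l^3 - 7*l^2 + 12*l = (l - 3)*(l^2 - 4*l) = l*(l - 3)*(l - 4)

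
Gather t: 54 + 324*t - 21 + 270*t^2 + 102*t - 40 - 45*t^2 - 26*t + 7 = 225*t^2 + 400*t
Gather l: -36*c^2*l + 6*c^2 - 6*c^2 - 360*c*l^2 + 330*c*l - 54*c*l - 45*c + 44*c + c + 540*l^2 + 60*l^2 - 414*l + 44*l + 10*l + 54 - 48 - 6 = l^2*(600 - 360*c) + l*(-36*c^2 + 276*c - 360)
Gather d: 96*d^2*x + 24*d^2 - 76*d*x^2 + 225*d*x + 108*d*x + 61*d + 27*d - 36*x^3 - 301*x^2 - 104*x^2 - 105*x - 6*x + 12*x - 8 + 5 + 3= d^2*(96*x + 24) + d*(-76*x^2 + 333*x + 88) - 36*x^3 - 405*x^2 - 99*x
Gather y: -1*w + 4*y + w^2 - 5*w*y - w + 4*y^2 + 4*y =w^2 - 2*w + 4*y^2 + y*(8 - 5*w)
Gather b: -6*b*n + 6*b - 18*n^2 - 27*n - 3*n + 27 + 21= b*(6 - 6*n) - 18*n^2 - 30*n + 48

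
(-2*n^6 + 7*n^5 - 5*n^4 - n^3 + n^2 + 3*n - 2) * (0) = 0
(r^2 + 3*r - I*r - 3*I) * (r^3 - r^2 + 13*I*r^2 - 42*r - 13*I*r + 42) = r^5 + 2*r^4 + 12*I*r^4 - 32*r^3 + 24*I*r^3 - 58*r^2 + 6*I*r^2 + 87*r + 84*I*r - 126*I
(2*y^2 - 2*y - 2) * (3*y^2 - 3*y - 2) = 6*y^4 - 12*y^3 - 4*y^2 + 10*y + 4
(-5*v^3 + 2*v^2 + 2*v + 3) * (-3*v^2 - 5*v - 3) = 15*v^5 + 19*v^4 - v^3 - 25*v^2 - 21*v - 9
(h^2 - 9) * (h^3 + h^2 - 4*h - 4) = h^5 + h^4 - 13*h^3 - 13*h^2 + 36*h + 36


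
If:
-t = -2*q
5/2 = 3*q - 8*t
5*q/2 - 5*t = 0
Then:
No Solution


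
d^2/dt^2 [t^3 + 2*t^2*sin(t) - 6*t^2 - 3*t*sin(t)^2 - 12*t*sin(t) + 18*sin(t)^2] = -2*t^2*sin(t) + 12*t*sin(t) + 8*t*cos(t) - 6*t*cos(2*t) + 6*t + 4*sin(t) - 6*sin(2*t) - 24*cos(t) + 36*cos(2*t) - 12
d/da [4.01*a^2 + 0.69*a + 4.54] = 8.02*a + 0.69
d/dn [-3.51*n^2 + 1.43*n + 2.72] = 1.43 - 7.02*n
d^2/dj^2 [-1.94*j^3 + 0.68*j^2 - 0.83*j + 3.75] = 1.36 - 11.64*j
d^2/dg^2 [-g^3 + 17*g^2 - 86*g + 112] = 34 - 6*g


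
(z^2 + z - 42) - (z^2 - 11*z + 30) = 12*z - 72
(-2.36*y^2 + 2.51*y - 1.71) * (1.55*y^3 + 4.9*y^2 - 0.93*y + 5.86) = -3.658*y^5 - 7.6735*y^4 + 11.8433*y^3 - 24.5429*y^2 + 16.2989*y - 10.0206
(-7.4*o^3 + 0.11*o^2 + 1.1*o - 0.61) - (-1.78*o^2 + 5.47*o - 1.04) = -7.4*o^3 + 1.89*o^2 - 4.37*o + 0.43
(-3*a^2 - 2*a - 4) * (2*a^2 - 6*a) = -6*a^4 + 14*a^3 + 4*a^2 + 24*a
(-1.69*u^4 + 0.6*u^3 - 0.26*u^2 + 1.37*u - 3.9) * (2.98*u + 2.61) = -5.0362*u^5 - 2.6229*u^4 + 0.7912*u^3 + 3.404*u^2 - 8.0463*u - 10.179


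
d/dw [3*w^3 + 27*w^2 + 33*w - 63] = 9*w^2 + 54*w + 33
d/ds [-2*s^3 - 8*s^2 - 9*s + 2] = -6*s^2 - 16*s - 9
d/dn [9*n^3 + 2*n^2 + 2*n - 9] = 27*n^2 + 4*n + 2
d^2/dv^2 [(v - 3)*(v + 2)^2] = 6*v + 2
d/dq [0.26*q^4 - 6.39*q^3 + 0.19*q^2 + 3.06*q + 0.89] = 1.04*q^3 - 19.17*q^2 + 0.38*q + 3.06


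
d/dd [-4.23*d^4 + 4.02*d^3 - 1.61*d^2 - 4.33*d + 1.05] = -16.92*d^3 + 12.06*d^2 - 3.22*d - 4.33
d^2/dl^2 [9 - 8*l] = 0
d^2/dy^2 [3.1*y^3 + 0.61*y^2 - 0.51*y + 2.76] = 18.6*y + 1.22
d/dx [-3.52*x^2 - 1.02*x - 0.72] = -7.04*x - 1.02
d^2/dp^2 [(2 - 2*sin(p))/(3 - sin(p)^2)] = 2*(-4*(1 - cos(p)^2)^2 + 9*sin(p)^5 - 2*sin(p) - 3*sin(3*p)/2 - sin(5*p)/2 + 6*cos(p)^2)/(cos(p)^2 + 2)^3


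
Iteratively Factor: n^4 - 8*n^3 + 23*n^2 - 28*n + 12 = (n - 2)*(n^3 - 6*n^2 + 11*n - 6) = (n - 2)*(n - 1)*(n^2 - 5*n + 6) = (n - 2)^2*(n - 1)*(n - 3)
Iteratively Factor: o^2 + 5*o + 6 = (o + 2)*(o + 3)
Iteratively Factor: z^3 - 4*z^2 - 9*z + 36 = (z - 4)*(z^2 - 9) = (z - 4)*(z - 3)*(z + 3)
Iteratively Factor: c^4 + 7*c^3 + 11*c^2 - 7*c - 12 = (c + 1)*(c^3 + 6*c^2 + 5*c - 12) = (c + 1)*(c + 3)*(c^2 + 3*c - 4) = (c + 1)*(c + 3)*(c + 4)*(c - 1)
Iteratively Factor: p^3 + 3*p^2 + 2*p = (p + 1)*(p^2 + 2*p) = p*(p + 1)*(p + 2)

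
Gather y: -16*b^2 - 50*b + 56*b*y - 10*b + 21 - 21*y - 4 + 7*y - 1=-16*b^2 - 60*b + y*(56*b - 14) + 16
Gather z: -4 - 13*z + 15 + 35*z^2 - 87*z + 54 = 35*z^2 - 100*z + 65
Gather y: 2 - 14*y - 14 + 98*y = 84*y - 12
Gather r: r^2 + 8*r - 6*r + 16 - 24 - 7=r^2 + 2*r - 15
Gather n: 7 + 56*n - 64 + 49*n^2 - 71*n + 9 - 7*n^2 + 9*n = 42*n^2 - 6*n - 48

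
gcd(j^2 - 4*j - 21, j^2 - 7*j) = j - 7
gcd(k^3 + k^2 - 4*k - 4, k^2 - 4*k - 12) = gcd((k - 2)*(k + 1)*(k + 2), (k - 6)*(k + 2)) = k + 2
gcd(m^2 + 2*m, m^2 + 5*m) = m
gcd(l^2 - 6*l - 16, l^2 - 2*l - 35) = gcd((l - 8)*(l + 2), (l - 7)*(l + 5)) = 1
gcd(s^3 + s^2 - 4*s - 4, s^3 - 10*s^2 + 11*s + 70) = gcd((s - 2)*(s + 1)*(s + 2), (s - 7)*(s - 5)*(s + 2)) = s + 2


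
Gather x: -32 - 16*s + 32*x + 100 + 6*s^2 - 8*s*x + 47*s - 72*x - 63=6*s^2 + 31*s + x*(-8*s - 40) + 5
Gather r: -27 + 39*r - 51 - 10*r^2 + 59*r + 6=-10*r^2 + 98*r - 72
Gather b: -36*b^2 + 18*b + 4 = -36*b^2 + 18*b + 4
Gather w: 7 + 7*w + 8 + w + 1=8*w + 16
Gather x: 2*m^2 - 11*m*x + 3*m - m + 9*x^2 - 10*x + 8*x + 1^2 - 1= 2*m^2 + 2*m + 9*x^2 + x*(-11*m - 2)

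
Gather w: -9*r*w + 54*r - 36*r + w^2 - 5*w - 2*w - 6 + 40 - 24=18*r + w^2 + w*(-9*r - 7) + 10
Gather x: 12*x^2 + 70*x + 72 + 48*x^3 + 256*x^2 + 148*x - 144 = 48*x^3 + 268*x^2 + 218*x - 72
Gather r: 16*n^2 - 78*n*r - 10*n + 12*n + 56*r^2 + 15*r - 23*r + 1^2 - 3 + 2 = 16*n^2 + 2*n + 56*r^2 + r*(-78*n - 8)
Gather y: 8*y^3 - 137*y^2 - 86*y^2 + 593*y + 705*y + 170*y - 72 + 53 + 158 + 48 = 8*y^3 - 223*y^2 + 1468*y + 187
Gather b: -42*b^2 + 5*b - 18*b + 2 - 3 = -42*b^2 - 13*b - 1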